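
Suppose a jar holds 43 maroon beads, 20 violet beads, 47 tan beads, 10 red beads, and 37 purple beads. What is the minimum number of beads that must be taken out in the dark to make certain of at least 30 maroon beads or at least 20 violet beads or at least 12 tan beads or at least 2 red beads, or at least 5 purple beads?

Each of the 5 colors has its own threshold; avoid all of them simultaneously.
The worst case stops just short of every target: 29 maroon, 19 violet, 11 tan, 1 red, 4 purple — 29 + 19 + 11 + 1 + 4 = 64 beads.
One more bead must push some color to its target, so 64 + 1 = 65.

65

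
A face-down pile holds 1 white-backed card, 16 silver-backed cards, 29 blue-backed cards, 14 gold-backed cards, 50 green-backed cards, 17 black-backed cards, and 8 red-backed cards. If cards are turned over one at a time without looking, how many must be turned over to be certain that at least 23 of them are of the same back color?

101

In the worst case we take at most 22 of each back color, but all 1 white-backed, all 16 silver-backed, all 14 gold-backed, all 17 black-backed, and all 8 red-backed (fewer than 22), giving 1 + 16 + 22 + 14 + 22 + 17 + 8 = 100.
One more card then forces some back color to 23, so 100 + 1 = 101.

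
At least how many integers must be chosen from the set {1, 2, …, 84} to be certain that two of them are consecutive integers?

Partition {1, …, 84} into 42 pairs: {1,2}, {3,4}, …, {83,84}.
Choosing 42 integers — say the 42 even numbers 2, 4, …, 84 — takes one from each pair and avoids the property.
Choosing 43 forces two into the same pair by pigeonhole, and those are consecutive. So 43.

43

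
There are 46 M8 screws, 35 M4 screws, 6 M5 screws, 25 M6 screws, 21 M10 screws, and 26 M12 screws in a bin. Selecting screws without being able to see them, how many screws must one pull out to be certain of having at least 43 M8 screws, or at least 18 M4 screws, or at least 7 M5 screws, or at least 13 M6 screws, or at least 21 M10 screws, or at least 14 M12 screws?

Each of the 6 sizes has its own threshold; avoid all of them simultaneously.
The worst case stops just short of every target: 42 M8, 17 M4, 6 M5, 12 M6, 20 M10, 13 M12 — 42 + 17 + 6 + 12 + 20 + 13 = 110 screws.
One more screw must push some size to its target, so 110 + 1 = 111.

111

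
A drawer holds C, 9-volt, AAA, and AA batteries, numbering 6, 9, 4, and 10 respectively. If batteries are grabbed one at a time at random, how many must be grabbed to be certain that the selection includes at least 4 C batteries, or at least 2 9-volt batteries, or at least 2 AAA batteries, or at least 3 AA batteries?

The worst case stops just short of every target: 3 C, 1 9-volt, 1 AAA, 2 AA — 3 + 1 + 1 + 2 = 7 batteries.
One more battery must push some type to its target, so 7 + 1 = 8.

8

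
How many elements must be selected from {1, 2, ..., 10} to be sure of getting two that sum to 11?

6

Partition {1, …, 10} into 5 pairs: {1,10}, {2,9}, …, {5,6}.
Choosing 5 integers — say the integers 1 through 5 — takes one from each pair and avoids the property.
Choosing 6 forces two into the same pair by pigeonhole, and those sum to 11. So 6.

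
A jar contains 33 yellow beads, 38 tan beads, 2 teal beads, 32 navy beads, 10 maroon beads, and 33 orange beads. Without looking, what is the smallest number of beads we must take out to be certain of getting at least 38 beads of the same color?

148

In the worst case we take at most 37 of each color, but all 33 yellow, all 2 teal, all 32 navy, all 10 maroon, and all 33 orange (fewer than 37), giving 33 + 37 + 2 + 32 + 10 + 33 = 147.
One more bead then forces some color to 38, so 147 + 1 = 148.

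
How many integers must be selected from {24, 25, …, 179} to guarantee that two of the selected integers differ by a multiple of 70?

Group the integers by remainder mod 70; there are 70 residue classes, each nonempty in this range.
Choosing one from each class (70 integers) avoids any shared remainder.
One more choice must repeat a class, so two differ by a multiple of 70. Hence 70 + 1 = 71.

71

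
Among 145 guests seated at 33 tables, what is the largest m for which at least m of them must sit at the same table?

The 145 guests fall into 33 tables.
If each of the 33 tables held at most 4, the total would be at most 33 × 4 = 132 < 145, a contradiction.
So at least one holds ⌈145/33⌉ = 5.

5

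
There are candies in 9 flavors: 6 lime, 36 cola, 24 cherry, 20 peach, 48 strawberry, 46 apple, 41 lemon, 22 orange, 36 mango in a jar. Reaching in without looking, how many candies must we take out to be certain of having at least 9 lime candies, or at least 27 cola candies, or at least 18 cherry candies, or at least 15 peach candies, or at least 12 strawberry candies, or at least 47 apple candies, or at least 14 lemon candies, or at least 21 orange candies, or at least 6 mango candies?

159

Each of the 9 flavors has its own threshold; avoid all of them simultaneously.
The worst case stops just short of every target: all 6 lime, 26 cola, 17 cherry, 14 peach, 11 strawberry, 46 apple, 13 lemon, 20 orange, 5 mango — 6 + 26 + 17 + 14 + 11 + 46 + 13 + 20 + 5 = 158 candies.
One more candy must push some flavor to its target, so 158 + 1 = 159.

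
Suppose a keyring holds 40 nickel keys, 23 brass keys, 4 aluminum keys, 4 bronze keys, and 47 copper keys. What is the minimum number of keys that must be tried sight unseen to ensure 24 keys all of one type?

78

Treat the 5 types as pigeonholes.
In the worst case we take at most 23 of each type, but all 4 aluminum and all 4 bronze (fewer than 23), giving 23 + 23 + 4 + 4 + 23 = 77.
One more key then forces some type to 24, so 77 + 1 = 78.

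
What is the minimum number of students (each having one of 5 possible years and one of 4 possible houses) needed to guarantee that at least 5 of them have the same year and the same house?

There are 5 × 4 = 20 (year, house) combinations acting as pigeonholes.
With 20 × 4 = 80 students we could place exactly 4 in each, with no (year, house) pair reaching 5.
One more forces some (year, house) pair to hold 5, so 80 + 1 = 81.

81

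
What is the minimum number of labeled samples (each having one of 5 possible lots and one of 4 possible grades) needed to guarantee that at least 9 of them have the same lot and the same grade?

There are 5 × 4 = 20 (lot, grade) combinations acting as pigeonholes.
With 20 × 8 = 160 labeled samples we could place exactly 8 in each, with no (lot, grade) pair reaching 9.
One more forces some (lot, grade) pair to hold 9, so 160 + 1 = 161.

161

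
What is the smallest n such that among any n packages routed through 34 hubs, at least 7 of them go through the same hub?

There are 34 hubs acting as pigeonholes.
With 34 × 6 = 204 packages we could place exactly 6 in each, with no class reaching 7.
One more forces some class to hold 7, so 204 + 1 = 205.

205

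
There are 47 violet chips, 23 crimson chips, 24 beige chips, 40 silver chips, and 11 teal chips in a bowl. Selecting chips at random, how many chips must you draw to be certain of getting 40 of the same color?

137

In the worst case we take at most 39 of each color, but all 23 crimson, all 24 beige, and all 11 teal (fewer than 39), giving 39 + 23 + 24 + 39 + 11 = 136.
One more chip then forces some color to 40, so 136 + 1 = 137.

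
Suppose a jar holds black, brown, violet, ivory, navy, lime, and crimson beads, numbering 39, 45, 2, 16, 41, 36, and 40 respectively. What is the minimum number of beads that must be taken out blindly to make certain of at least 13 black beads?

193

The worst case draws every non-black bead first: 45 + 2 + 16 + 41 + 36 + 40 = 180.
The next 13 draws are then forced to be black, giving 180 + 13 = 193.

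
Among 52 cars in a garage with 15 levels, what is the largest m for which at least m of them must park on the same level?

The 52 cars fall into 15 levels.
If each of the 15 levels held at most 3, the total would be at most 15 × 3 = 45 < 52, a contradiction.
So at least one holds ⌈52/15⌉ = 4.

4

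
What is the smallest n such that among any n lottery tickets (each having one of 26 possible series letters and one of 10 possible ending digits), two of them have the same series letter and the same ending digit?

261

There are 26 × 10 = 260 (series letter, ending digit) combinations acting as pigeonholes.
With 260 lottery tickets we could place one in each, avoiding any repeat.
One more forces some (series letter, ending digit) pair to hold 2, so 260 + 1 = 261.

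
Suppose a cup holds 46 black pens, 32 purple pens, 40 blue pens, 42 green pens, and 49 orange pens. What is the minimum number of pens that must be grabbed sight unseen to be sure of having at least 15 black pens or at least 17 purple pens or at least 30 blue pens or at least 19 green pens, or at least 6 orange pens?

The worst case stops just short of every target: 14 black, 16 purple, 29 blue, 18 green, 5 orange — 14 + 16 + 29 + 18 + 5 = 82 pens.
One more pen must push some ink color to its target, so 82 + 1 = 83.

83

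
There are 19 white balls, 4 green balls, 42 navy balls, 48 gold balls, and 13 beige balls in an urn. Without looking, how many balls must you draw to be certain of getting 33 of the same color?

In the worst case we take at most 32 of each color, but all 19 white, all 4 green, and all 13 beige (fewer than 32), giving 19 + 4 + 32 + 32 + 13 = 100.
One more ball then forces some color to 33, so 100 + 1 = 101.

101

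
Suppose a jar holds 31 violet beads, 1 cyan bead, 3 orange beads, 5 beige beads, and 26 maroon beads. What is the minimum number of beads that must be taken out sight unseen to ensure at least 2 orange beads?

The worst case draws every non-orange bead first: 31 + 1 + 5 + 26 = 63.
The next 2 draws are then forced to be orange, giving 63 + 2 = 65.

65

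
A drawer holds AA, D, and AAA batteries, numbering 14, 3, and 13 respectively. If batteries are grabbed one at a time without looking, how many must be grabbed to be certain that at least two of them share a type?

The worst case takes 1 battery of each type without reaching 2 of any: 3 × 1 = 3.
The next battery must bring some type to 2, so 3 + 1 = 4.

4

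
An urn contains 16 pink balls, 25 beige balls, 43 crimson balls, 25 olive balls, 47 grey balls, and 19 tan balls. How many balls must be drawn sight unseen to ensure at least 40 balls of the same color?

Treat the 6 colors as pigeonholes.
In the worst case we take at most 39 of each color, but all 16 pink, all 25 beige, all 25 olive, and all 19 tan (fewer than 39), giving 16 + 25 + 39 + 25 + 39 + 19 = 163.
One more ball then forces some color to 40, so 163 + 1 = 164.

164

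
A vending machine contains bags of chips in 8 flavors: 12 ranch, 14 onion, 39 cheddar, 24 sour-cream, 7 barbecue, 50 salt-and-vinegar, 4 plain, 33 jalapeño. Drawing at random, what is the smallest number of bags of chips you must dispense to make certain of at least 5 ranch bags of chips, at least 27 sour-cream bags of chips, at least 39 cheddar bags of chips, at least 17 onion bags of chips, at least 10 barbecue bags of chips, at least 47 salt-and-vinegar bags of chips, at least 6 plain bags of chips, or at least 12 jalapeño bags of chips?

149

Each of the 8 flavors has its own threshold; avoid all of them simultaneously.
The worst case stops just short of every target: 4 ranch, all 14 onion, 38 cheddar, all 24 sour-cream, all 7 barbecue, 46 salt-and-vinegar, all 4 plain, 11 jalapeño — 4 + 14 + 38 + 24 + 7 + 46 + 4 + 11 = 148 bags of chips.
One more bag of chips must push some flavor to its target, so 148 + 1 = 149.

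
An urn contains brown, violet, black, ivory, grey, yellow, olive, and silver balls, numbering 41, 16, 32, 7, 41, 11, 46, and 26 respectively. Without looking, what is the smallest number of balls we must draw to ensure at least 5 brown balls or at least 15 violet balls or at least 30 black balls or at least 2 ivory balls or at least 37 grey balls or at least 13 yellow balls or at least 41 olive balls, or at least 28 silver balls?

The worst case stops just short of every target: 4 brown, 14 violet, 29 black, 1 ivory, 36 grey, all 11 yellow, 40 olive, all 26 silver — 4 + 14 + 29 + 1 + 36 + 11 + 40 + 26 = 161 balls.
One more ball must push some color to its target, so 161 + 1 = 162.

162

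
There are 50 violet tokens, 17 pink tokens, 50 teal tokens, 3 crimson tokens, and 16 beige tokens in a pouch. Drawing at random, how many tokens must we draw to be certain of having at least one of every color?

The hardest color to obtain is crimson: we could draw every other token first — 136 − 3 = 133 tokens — without a single crimson one.
The next draw must be crimson, so 133 + 1 = 134.

134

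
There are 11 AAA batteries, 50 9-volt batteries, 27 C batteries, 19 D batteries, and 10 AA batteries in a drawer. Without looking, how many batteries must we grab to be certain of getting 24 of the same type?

In the worst case we take at most 23 of each type, but all 11 AAA, all 19 D, and all 10 AA (fewer than 23), giving 11 + 23 + 23 + 19 + 10 = 86.
One more battery then forces some type to 24, so 86 + 1 = 87.

87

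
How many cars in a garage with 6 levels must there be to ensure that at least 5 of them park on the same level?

25

There are 6 levels acting as pigeonholes.
With 6 × 4 = 24 cars we could place exactly 4 in each, with no class reaching 5.
One more forces some class to hold 5, so 24 + 1 = 25.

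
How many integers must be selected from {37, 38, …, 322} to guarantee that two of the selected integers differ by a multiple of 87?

Group the integers by remainder mod 87; there are 87 residue classes, each nonempty in this range.
Choosing one from each class (87 integers) avoids any shared remainder.
One more choice must repeat a class, so two differ by a multiple of 87. Hence 87 + 1 = 88.

88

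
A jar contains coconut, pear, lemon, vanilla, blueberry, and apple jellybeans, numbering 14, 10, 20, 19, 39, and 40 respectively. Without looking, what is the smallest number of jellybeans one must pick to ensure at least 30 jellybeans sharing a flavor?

In the worst case we take at most 29 of each flavor, but all 14 coconut, all 10 pear, all 20 lemon, and all 19 vanilla (fewer than 29), giving 14 + 10 + 20 + 19 + 29 + 29 = 121.
One more jellybean then forces some flavor to 30, so 121 + 1 = 122.

122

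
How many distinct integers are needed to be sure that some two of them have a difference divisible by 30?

Two integers differ by a multiple of 30 exactly when they share a remainder mod 30.
There are 30 residue classes mod 30, so 30 integers can all lie in distinct classes.
One more integer must repeat a residue, giving a difference divisible by 30. So n = 30 + 1 = 31.

31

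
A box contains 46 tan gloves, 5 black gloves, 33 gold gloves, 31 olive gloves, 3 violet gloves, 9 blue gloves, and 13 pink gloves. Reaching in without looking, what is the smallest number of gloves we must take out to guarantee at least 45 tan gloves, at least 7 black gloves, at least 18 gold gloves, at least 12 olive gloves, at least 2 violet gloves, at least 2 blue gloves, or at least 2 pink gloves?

Each of the 7 colors has its own threshold; avoid all of them simultaneously.
The worst case stops just short of every target: 44 tan, all 5 black, 17 gold, 11 olive, 1 violet, 1 blue, 1 pink — 44 + 5 + 17 + 11 + 1 + 1 + 1 = 80 gloves.
One more glove must push some color to its target, so 80 + 1 = 81.

81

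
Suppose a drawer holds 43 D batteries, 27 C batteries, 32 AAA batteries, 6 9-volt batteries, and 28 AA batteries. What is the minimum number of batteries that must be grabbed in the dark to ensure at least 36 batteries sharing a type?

In the worst case we take at most 35 of each type, but all 27 C, all 32 AAA, all 6 9-volt, and all 28 AA (fewer than 35), giving 35 + 27 + 32 + 6 + 28 = 128.
One more battery then forces some type to 36, so 128 + 1 = 129.

129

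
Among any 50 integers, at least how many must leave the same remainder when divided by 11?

5

The 50 integers fall into 11 residue classes modulo 11.
If each of the 11 residue classes modulo 11 held at most 4, the total would be at most 11 × 4 = 44 < 50, a contradiction.
So at least one holds ⌈50/11⌉ = 5.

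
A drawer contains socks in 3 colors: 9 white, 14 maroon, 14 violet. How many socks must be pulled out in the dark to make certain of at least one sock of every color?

29

The hardest color to obtain is white: we could draw every other sock first — 37 − 9 = 28 socks — without a single white one.
The next draw must be white, so 28 + 1 = 29.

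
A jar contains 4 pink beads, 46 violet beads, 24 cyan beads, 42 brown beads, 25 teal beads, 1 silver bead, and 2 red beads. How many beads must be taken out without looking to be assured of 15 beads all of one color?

In the worst case we take at most 14 of each color, but all 4 pink, all 1 silver, and all 2 red (fewer than 14), giving 4 + 14 + 14 + 14 + 14 + 1 + 2 = 63.
One more bead then forces some color to 15, so 63 + 1 = 64.

64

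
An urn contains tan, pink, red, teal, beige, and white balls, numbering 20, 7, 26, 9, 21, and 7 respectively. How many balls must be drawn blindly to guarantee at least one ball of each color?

The hardest color to obtain is pink: we could draw every other ball first — 90 − 7 = 83 balls — without a single pink one.
The next draw must be pink, so 83 + 1 = 84.

84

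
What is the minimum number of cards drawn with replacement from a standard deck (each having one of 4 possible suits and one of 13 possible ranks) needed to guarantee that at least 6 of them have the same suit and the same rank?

There are 4 × 13 = 52 (suit, rank) combinations acting as pigeonholes.
With 52 × 5 = 260 cards drawn with replacement from a standard deck we could place exactly 5 in each, with no (suit, rank) pair reaching 6.
One more forces some (suit, rank) pair to hold 6, so 260 + 1 = 261.

261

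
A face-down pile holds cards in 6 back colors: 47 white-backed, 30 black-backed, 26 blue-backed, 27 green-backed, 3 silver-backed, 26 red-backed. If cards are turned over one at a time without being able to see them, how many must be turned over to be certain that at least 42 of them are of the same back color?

In the worst case we take at most 41 of each back color, but all 30 black-backed, all 26 blue-backed, all 27 green-backed, all 3 silver-backed, and all 26 red-backed (fewer than 41), giving 41 + 30 + 26 + 27 + 3 + 26 = 153.
One more card then forces some back color to 42, so 153 + 1 = 154.

154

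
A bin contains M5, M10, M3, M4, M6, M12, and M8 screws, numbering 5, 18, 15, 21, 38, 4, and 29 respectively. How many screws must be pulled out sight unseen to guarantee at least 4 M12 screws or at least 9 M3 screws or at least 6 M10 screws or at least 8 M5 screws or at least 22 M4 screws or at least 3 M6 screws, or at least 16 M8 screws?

60

The worst case stops just short of every target: all 5 M5, 5 M10, 8 M3, 21 M4, 2 M6, 3 M12, 15 M8 — 5 + 5 + 8 + 21 + 2 + 3 + 15 = 59 screws.
One more screw must push some size to its target, so 59 + 1 = 60.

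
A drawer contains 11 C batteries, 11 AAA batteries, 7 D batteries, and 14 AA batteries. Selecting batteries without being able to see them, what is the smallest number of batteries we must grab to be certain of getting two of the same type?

5

Treat the 4 types as pigeonholes.
The worst case takes 1 battery of each type without reaching 2 of any: 4 × 1 = 4.
The next battery must bring some type to 2, so 4 + 1 = 5.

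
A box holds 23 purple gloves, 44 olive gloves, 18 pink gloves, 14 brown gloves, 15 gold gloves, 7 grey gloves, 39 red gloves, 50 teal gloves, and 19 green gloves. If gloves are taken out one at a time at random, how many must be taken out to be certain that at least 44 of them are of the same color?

Treat the 9 colors as pigeonholes.
In the worst case we take at most 43 of each color, but all 23 purple, all 18 pink, all 14 brown, all 15 gold, all 7 grey, all 39 red, and all 19 green (fewer than 43), giving 23 + 43 + 18 + 14 + 15 + 7 + 39 + 43 + 19 = 221.
One more glove then forces some color to 44, so 221 + 1 = 222.

222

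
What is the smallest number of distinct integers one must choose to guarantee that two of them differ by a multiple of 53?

Use the pigeonhole principle on residue classes: two integers differ by a multiple of 53 exactly when they share a remainder mod 53.
There are 53 residue classes mod 53, so 53 integers can all lie in distinct classes.
One more integer must repeat a residue, giving a difference divisible by 53. So n = 53 + 1 = 54.

54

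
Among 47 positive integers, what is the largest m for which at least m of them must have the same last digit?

The 47 positive integers fall into 10 possible last digits.
If each of the 10 possible last digits held at most 4, the total would be at most 10 × 4 = 40 < 47, a contradiction.
So at least one holds ⌈47/10⌉ = 5.

5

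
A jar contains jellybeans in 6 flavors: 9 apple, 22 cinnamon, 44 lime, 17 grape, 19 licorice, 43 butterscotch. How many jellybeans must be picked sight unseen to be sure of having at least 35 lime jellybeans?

145

The worst case draws every non-lime jellybean first: 9 + 22 + 17 + 19 + 43 = 110.
The next 35 draws are then forced to be lime, giving 110 + 35 = 145.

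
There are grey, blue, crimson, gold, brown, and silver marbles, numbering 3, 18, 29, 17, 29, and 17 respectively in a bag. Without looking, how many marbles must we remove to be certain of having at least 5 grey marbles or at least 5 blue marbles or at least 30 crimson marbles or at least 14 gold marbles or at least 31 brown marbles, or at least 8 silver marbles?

The worst case stops just short of every target: all 3 grey, 4 blue, 29 crimson, 13 gold, all 29 brown, 7 silver — 3 + 4 + 29 + 13 + 29 + 7 = 85 marbles.
One more marble must push some color to its target, so 85 + 1 = 86.

86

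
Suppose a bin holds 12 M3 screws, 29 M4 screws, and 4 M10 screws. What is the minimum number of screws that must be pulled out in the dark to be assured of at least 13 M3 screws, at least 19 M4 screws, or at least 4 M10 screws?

34

The worst case stops just short of every target: 12 M3, 18 M4, 3 M10 — 12 + 18 + 3 = 33 screws.
One more screw must push some size to its target, so 33 + 1 = 34.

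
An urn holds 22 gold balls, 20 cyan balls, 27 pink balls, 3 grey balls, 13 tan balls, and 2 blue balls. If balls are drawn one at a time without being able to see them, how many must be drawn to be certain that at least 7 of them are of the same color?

30

In the worst case we take at most 6 of each color, but all 3 grey and all 2 blue (fewer than 6), giving 6 + 6 + 6 + 3 + 6 + 2 = 29.
One more ball then forces some color to 7, so 29 + 1 = 30.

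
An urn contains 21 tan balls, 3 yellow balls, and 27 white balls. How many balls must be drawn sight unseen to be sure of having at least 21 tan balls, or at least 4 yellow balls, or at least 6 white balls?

The worst case stops just short of every target: 20 tan, 3 yellow, 5 white — 20 + 3 + 5 = 28 balls.
One more ball must push some color to its target, so 28 + 1 = 29.

29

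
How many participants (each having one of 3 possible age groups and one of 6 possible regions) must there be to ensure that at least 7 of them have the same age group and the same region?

There are 3 × 6 = 18 (age group, region) combinations acting as pigeonholes.
With 18 × 6 = 108 participants we could place exactly 6 in each, with no (age group, region) pair reaching 7.
One more forces some (age group, region) pair to hold 7, so 108 + 1 = 109.

109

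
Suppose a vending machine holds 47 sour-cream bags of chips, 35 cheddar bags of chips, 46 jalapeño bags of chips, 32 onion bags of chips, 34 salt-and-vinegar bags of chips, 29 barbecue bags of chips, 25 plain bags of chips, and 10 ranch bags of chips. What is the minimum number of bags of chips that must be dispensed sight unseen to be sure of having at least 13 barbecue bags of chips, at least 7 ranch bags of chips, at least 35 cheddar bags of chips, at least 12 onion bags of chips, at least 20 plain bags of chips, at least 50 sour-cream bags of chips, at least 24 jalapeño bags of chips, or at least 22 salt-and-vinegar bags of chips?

174

Each of the 8 flavors has its own threshold; avoid all of them simultaneously.
The worst case stops just short of every target: all 47 sour-cream, 34 cheddar, 23 jalapeño, 11 onion, 21 salt-and-vinegar, 12 barbecue, 19 plain, 6 ranch — 47 + 34 + 23 + 11 + 21 + 12 + 19 + 6 = 173 bags of chips.
One more bag of chips must push some flavor to its target, so 173 + 1 = 174.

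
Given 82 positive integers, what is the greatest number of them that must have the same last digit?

There are 10 possible last digits, which serve as the pigeonholes.
If each of the 10 possible last digits held at most 8, the total would be at most 10 × 8 = 80 < 82, a contradiction.
So at least one holds ⌈82/10⌉ = 9.

9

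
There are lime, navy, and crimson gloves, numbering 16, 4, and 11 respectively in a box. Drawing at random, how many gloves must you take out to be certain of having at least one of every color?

28

The hardest color to obtain is navy: we could draw every other glove first — 31 − 4 = 27 gloves — without a single navy one.
The next draw must be navy, so 27 + 1 = 28.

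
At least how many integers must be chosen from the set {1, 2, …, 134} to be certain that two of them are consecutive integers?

Partition {1, …, 134} into 67 pairs: {1,2}, {3,4}, …, {133,134}.
Choosing 67 integers — say the 67 even numbers 2, 4, …, 134 — takes one from each pair and avoids the property.
Choosing 68 forces two into the same pair by pigeonhole, and those are consecutive. So 68.

68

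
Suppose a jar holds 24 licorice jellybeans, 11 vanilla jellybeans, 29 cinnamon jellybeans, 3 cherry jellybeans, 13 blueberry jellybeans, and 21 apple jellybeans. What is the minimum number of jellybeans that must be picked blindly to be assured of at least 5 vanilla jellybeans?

The worst case draws every non-vanilla jellybean first: 24 + 29 + 3 + 13 + 21 = 90.
The next 5 draws are then forced to be vanilla, giving 90 + 5 = 95.

95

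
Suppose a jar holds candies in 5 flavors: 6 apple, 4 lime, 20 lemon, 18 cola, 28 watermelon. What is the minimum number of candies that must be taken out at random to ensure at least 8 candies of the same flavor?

32

In the worst case we take at most 7 of each flavor, but all 6 apple and all 4 lime (fewer than 7), giving 6 + 4 + 7 + 7 + 7 = 31.
One more candy then forces some flavor to 8, so 31 + 1 = 32.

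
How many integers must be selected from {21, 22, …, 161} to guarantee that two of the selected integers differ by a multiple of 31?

32

Use the pigeonhole principle on residue classes: group the integers by remainder mod 31; there are 31 residue classes, each nonempty in this range.
Choosing one from each class (31 integers) avoids any shared remainder.
One more choice must repeat a class, so two differ by a multiple of 31. Hence 31 + 1 = 32.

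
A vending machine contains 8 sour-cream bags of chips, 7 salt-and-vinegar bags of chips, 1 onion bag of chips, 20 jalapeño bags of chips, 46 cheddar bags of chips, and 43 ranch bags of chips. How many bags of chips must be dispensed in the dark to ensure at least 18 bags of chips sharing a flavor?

68

In the worst case we take at most 17 of each flavor, but all 8 sour-cream, all 7 salt-and-vinegar, and all 1 onion (fewer than 17), giving 8 + 7 + 1 + 17 + 17 + 17 = 67.
One more bag of chips then forces some flavor to 18, so 67 + 1 = 68.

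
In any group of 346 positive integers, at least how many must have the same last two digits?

The 346 positive integers fall into 100 possible two-digit endings.
If each of the 100 possible two-digit endings held at most 3, the total would be at most 100 × 3 = 300 < 346, a contradiction.
So at least one holds ⌈346/100⌉ = 4.

4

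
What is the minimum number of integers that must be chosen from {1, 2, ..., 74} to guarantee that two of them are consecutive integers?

38

Partition {1, …, 74} into 37 pairs: {1,2}, {3,4}, …, {73,74}.
Choosing 37 integers — say the 37 even numbers 2, 4, …, 74 — takes one from each pair and avoids the property.
Choosing 38 forces two into the same pair by pigeonhole, and those are consecutive. So 38.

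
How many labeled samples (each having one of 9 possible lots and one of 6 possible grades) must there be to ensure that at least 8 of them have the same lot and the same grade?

379

There are 9 × 6 = 54 (lot, grade) combinations acting as pigeonholes.
With 54 × 7 = 378 labeled samples we could place exactly 7 in each, with no (lot, grade) pair reaching 8.
One more forces some (lot, grade) pair to hold 8, so 378 + 1 = 379.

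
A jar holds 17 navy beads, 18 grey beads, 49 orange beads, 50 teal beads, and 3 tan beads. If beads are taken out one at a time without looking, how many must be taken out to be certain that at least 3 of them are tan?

137

The worst case draws every non-tan bead first: 17 + 18 + 49 + 50 = 134.
The next 3 draws are then forced to be tan, giving 134 + 3 = 137.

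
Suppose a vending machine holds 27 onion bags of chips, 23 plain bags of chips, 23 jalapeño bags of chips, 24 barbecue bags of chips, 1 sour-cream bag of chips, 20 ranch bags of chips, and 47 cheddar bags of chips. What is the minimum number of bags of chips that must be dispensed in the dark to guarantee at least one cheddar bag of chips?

To avoid cheddar bags of chips as long as possible, exhaust the other 6 flavors first.
The worst case draws every non-cheddar bag of chips first: 27 + 23 + 23 + 24 + 1 + 20 = 118.
The next draw is then forced to be cheddar, giving 118 + 1 = 119.

119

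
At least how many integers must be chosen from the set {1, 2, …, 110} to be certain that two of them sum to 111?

56

Partition {1, …, 110} into 55 pairs: {1,110}, {2,109}, …, {55,56}.
Choosing 55 integers — say the integers 1 through 55 — takes one from each pair and avoids the property.
Choosing 56 forces two into the same pair by pigeonhole, and those sum to 111. So 56.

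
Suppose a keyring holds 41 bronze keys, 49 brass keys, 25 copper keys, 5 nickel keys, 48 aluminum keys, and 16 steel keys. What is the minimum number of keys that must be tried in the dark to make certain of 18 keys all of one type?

Treat the 6 types as pigeonholes.
In the worst case we take at most 17 of each type, but all 5 nickel and all 16 steel (fewer than 17), giving 17 + 17 + 17 + 5 + 17 + 16 = 89.
One more key then forces some type to 18, so 89 + 1 = 90.

90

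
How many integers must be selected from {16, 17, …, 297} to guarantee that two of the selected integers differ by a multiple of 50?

51

Group the integers by remainder mod 50; there are 50 residue classes, each nonempty in this range.
Choosing one from each class (50 integers) avoids any shared remainder.
One more choice must repeat a class, so two differ by a multiple of 50. Hence 50 + 1 = 51.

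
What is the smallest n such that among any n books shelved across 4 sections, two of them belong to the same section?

5

There are 4 sections acting as pigeonholes.
With 4 books we could place one in each, avoiding any repeat.
One more forces some class to hold 2, so 4 + 1 = 5.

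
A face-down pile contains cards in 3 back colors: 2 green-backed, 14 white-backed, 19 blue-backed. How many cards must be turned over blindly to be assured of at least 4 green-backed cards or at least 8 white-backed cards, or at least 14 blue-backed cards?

The worst case stops just short of every target: all 2 green-backed, 7 white-backed, 13 blue-backed — 2 + 7 + 13 = 22 cards.
One more card must push some back color to its target, so 22 + 1 = 23.

23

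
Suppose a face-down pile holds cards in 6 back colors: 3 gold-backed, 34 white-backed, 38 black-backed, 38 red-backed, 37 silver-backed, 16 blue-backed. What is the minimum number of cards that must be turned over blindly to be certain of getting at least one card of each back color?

164

The hardest back color to obtain is gold-backed: we could draw every other card first — 166 − 3 = 163 cards — without a single gold-backed one.
The next draw must be gold-backed, so 163 + 1 = 164.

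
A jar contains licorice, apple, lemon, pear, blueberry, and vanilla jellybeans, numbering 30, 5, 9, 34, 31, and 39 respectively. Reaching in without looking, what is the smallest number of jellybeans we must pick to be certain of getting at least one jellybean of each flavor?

144

The hardest flavor to obtain is apple: we could draw every other jellybean first — 148 − 5 = 143 jellybeans — without a single apple one.
The next draw must be apple, so 143 + 1 = 144.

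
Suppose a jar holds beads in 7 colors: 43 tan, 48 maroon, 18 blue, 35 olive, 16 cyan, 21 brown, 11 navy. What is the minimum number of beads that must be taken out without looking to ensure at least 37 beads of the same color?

Treat the 7 colors as pigeonholes.
In the worst case we take at most 36 of each color, but all 18 blue, all 35 olive, all 16 cyan, all 21 brown, and all 11 navy (fewer than 36), giving 36 + 36 + 18 + 35 + 16 + 21 + 11 = 173.
One more bead then forces some color to 37, so 173 + 1 = 174.

174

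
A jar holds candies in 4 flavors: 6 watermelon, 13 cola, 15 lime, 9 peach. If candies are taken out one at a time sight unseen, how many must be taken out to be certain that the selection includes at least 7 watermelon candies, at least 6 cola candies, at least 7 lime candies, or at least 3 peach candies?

20

The worst case stops just short of every target: 6 watermelon, 5 cola, 6 lime, 2 peach — 6 + 5 + 6 + 2 = 19 candies.
One more candy must push some flavor to its target, so 19 + 1 = 20.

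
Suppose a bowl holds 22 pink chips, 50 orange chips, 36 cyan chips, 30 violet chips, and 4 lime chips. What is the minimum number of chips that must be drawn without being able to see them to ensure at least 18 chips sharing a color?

In the worst case we take at most 17 of each color, but all 4 lime (fewer than 17), giving 17 + 17 + 17 + 17 + 4 = 72.
One more chip then forces some color to 18, so 72 + 1 = 73.

73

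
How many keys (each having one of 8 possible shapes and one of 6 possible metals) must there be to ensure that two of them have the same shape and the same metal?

There are 8 × 6 = 48 (shape, metal) combinations acting as pigeonholes.
With 48 keys we could place one in each, avoiding any repeat.
One more forces some (shape, metal) pair to hold 2, so 48 + 1 = 49.

49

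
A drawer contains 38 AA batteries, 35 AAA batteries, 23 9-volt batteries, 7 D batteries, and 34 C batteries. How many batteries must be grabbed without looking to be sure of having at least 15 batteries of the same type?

64

In the worst case we take at most 14 of each type, but all 7 D (fewer than 14), giving 14 + 14 + 14 + 7 + 14 = 63.
One more battery then forces some type to 15, so 63 + 1 = 64.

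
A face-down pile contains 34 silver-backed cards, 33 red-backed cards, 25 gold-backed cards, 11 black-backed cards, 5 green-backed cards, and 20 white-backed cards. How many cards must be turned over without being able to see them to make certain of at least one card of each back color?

124

The hardest back color to obtain is green-backed: we could draw every other card first — 128 − 5 = 123 cards — without a single green-backed one.
The next draw must be green-backed, so 123 + 1 = 124.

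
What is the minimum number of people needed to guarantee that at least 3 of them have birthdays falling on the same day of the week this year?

There are 7 days of the week acting as pigeonholes.
With 7 × 2 = 14 people we could place exactly 2 in each, with no class reaching 3.
One more forces some class to hold 3, so 14 + 1 = 15.

15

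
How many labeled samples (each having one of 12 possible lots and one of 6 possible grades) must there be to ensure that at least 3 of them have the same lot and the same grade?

There are 12 × 6 = 72 (lot, grade) combinations acting as pigeonholes.
With 72 × 2 = 144 labeled samples we could place exactly 2 in each, with no (lot, grade) pair reaching 3.
One more forces some (lot, grade) pair to hold 3, so 144 + 1 = 145.

145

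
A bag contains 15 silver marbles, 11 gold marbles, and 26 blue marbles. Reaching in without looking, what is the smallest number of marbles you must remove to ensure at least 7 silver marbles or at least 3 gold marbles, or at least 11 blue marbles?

Each of the 3 colors has its own threshold; avoid all of them simultaneously.
The worst case stops just short of every target: 6 silver, 2 gold, 10 blue — 6 + 2 + 10 = 18 marbles.
One more marble must push some color to its target, so 18 + 1 = 19.

19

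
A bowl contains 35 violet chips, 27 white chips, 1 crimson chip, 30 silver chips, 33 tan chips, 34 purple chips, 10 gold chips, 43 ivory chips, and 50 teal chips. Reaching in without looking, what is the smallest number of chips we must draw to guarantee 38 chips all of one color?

In the worst case we take at most 37 of each color, but all 35 violet, all 27 white, all 1 crimson, all 30 silver, all 33 tan, all 34 purple, and all 10 gold (fewer than 37), giving 35 + 27 + 1 + 30 + 33 + 34 + 10 + 37 + 37 = 244.
One more chip then forces some color to 38, so 244 + 1 = 245.

245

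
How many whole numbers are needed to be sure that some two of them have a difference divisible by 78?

79

Use the pigeonhole principle on residue classes: two integers differ by a multiple of 78 exactly when they share a remainder mod 78.
There are 78 residue classes mod 78, so 78 integers can all lie in distinct classes.
One more integer must repeat a residue, giving a difference divisible by 78. So n = 78 + 1 = 79.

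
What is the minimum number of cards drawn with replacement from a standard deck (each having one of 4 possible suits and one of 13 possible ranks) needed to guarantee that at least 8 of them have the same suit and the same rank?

There are 4 × 13 = 52 (suit, rank) combinations acting as pigeonholes.
With 52 × 7 = 364 cards drawn with replacement from a standard deck we could place exactly 7 in each, with no (suit, rank) pair reaching 8.
One more forces some (suit, rank) pair to hold 8, so 364 + 1 = 365.

365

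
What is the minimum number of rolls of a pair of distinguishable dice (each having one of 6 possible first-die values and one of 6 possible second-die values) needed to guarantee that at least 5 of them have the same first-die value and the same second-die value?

There are 6 × 6 = 36 (first-die value, second-die value) combinations acting as pigeonholes.
With 36 × 4 = 144 rolls of a pair of distinguishable dice we could place exactly 4 in each, with no (first-die value, second-die value) pair reaching 5.
One more forces some (first-die value, second-die value) pair to hold 5, so 144 + 1 = 145.

145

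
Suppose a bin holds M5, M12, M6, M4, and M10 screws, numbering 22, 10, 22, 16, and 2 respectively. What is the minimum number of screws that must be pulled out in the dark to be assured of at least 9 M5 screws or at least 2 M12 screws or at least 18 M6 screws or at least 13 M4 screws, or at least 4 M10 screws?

41

Each of the 5 sizes has its own threshold; avoid all of them simultaneously.
The worst case stops just short of every target: 8 M5, 1 M12, 17 M6, 12 M4, all 2 M10 — 8 + 1 + 17 + 12 + 2 = 40 screws.
One more screw must push some size to its target, so 40 + 1 = 41.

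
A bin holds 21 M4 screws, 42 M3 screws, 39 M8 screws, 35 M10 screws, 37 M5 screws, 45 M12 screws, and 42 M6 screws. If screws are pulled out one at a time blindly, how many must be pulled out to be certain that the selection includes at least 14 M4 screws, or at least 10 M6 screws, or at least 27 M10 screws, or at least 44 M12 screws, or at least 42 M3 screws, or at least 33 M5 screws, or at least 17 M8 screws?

181

The worst case stops just short of every target: 13 M4, 41 M3, 16 M8, 26 M10, 32 M5, 43 M12, 9 M6 — 13 + 41 + 16 + 26 + 32 + 43 + 9 = 180 screws.
One more screw must push some size to its target, so 180 + 1 = 181.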